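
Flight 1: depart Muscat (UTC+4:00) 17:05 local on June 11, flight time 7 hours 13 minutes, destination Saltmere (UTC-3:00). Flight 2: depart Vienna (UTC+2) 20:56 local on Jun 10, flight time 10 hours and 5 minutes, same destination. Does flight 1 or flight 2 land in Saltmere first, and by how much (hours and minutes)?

the second, by 15 hours 17 minutes

Flight 1 in UTC: 17:05 − 4:00 = 13:05 on Jun 11.
+7 hours and 13 minutes → arrive 20:18 UTC on Jun 11.
Flight 2 in UTC: 20:56 − 2:00 = 18:56 on Jun 10.
+10 hours and 5 minutes → arrive 05:01 UTC on Jun 11.
Flight 2 lands earlier by 15 hours 17 minutes.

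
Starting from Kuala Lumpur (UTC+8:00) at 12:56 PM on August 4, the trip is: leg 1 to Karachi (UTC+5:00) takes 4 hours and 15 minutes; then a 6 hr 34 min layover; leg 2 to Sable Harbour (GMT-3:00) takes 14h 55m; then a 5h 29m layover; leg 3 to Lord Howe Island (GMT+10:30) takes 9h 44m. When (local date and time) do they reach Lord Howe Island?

8:23 AM on August 6

Convert departure to UTC: 12:56 PM − 8:00 = 4:56 AM UTC on Aug 4.
Add 4 hours and 15 minutes leg 1 → 9:11 AM UTC.
Add 6 hours and 34 minutes layover in Karachi → 3:45 PM UTC.
Add 14 hours and 55 minutes leg 2 → 6:40 AM UTC (Aug 5).
Add 5 hours and 29 minutes layover in Sable Harbour → 12:09 PM UTC.
Add 9 hours 44 minutes leg 3 → 9:53 PM UTC.
Lord Howe Island is UTC+10:30, so local arrival = 9:53 PM + 10:30 = 8:23 AM on Aug 6.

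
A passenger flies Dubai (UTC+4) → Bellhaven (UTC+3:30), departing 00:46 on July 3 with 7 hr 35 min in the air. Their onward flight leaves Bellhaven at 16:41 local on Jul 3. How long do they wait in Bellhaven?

8 hours 50 minutes

Convert departure to UTC: 00:46 − 4:00 = 20:46 UTC on Jul 2.
Add 7 hours 35 minutes flight time → 04:21 UTC (Jul 3).
Bellhaven is UTC+3:30, so local arrival = 04:21 + 3:30 = 07:51 on Jul 3.
Layover = 16:41 − 07:51 = 8 hours 50 minutes.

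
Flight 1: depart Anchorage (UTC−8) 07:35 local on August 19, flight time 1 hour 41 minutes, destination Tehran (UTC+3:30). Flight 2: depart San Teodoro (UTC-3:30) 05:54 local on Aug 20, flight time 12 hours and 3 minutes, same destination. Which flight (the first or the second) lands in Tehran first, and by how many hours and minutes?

Flight 1 in UTC: 07:35 + 8:00 = 15:35 on Aug 19.
+1 hour and 41 minutes → arrive 17:16 UTC on Aug 19.
Flight 2 in UTC: 05:54 + 3:30 = 09:24 on Aug 20.
+12 hours and 3 minutes → arrive 21:27 UTC on Aug 20.
Flight 1 lands earlier by 28 hours 11 minutes.

the first, by 28 hours 11 minutes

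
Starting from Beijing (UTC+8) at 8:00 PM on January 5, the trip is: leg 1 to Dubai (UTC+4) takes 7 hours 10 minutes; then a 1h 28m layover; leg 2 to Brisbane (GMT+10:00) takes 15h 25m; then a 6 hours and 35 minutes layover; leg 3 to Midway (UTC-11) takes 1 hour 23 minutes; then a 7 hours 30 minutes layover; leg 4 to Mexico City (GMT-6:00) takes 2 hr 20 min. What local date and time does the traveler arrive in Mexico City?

Convert departure to UTC: 8:00 PM − 8:00 = 12:00 PM UTC on Jan 5.
Add 7 hours 10 minutes leg 1 → 7:10 PM UTC.
Add 1 hour and 28 minutes layover in Dubai → 8:38 PM UTC.
Add 15 hours 25 minutes leg 2 → 12:03 PM UTC (Jan 6).
Add 6 hours and 35 minutes layover in Brisbane → 6:38 PM UTC.
Add 1 hour and 23 minutes leg 3 → 8:01 PM UTC.
Add 7 hours 30 minutes layover in Midway → 3:31 AM UTC (Jan 7).
Add 2 hours and 20 minutes leg 4 → 5:51 AM UTC.
Mexico City is UTC−6:00, so local arrival = 5:51 AM − 6:00 = 11:51 PM on Jan 6.

11:51 PM on January 6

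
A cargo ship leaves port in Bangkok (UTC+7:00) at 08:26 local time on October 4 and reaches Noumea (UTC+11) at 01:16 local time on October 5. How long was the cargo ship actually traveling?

12 hours 50 minutes

Departure in UTC: 08:26 − 7:00 = 01:26 on Oct 4.
Arrival in UTC: 01:16 − 11:00 = 14:16 on Oct 4.
Elapsed = 14:16 − 01:26 = 12 hours 50 minutes.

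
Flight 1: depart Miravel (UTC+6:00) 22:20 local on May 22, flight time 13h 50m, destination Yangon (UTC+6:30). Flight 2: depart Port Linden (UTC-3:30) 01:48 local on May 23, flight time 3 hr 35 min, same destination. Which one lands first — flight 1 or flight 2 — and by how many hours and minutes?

the first, by 2 hours 43 minutes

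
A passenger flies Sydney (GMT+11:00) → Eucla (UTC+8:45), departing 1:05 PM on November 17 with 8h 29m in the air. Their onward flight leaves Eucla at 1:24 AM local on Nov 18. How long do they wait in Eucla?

6 hours 5 minutes

Convert departure to UTC: 1:05 PM − 11:00 = 2:05 AM UTC on Nov 17.
Add 8 hours and 29 minutes flight time → 10:34 AM UTC.
Eucla is UTC+8:45, so local arrival = 10:34 AM + 8:45 = 7:19 PM on Nov 17.
Layover = 1:24 AM − 7:19 PM (+1 day) = 6 hours 5 minutes.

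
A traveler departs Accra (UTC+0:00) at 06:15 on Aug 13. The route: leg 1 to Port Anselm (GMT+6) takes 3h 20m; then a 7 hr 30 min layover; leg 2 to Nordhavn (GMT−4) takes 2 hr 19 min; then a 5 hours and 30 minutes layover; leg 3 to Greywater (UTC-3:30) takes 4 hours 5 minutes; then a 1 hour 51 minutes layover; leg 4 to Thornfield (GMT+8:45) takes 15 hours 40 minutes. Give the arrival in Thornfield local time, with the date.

Accra is at UTC+0, so departure is already 06:15 UTC on Aug 13.
Add 3 hours 20 minutes leg 1 → 09:35 UTC.
Add 7 hours and 30 minutes layover in Port Anselm → 17:05 UTC.
Add 2 hours 19 minutes leg 2 → 19:24 UTC.
Add 5 hours 30 minutes layover in Nordhavn → 00:54 UTC (Aug 14).
Add 4 hours and 5 minutes leg 3 → 04:59 UTC.
Add 1 hour and 51 minutes layover in Greywater → 06:50 UTC.
Add 15 hours 40 minutes leg 4 → 22:30 UTC.
Thornfield is UTC+8:45, so local arrival = 22:30 + 8:45 = 07:15 on Aug 15.

07:15 on Aug 15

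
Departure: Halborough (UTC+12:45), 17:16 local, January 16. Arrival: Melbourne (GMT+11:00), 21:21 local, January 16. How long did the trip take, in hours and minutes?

5 hours 50 minutes

Melbourne is 1:45 behind Halborough.
Clock-face elapsed time (ignoring zones) is 4 hours 5 minutes.
Actual elapsed = 4 hours 5 minutes + 1:45 = 5 hours 50 minutes.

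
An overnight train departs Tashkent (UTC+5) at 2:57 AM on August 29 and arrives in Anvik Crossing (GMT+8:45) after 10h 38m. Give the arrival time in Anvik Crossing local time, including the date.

Convert departure to UTC: 2:57 AM − 5:00 = 9:57 PM UTC on Aug 28.
Add 10 hours and 38 minutes travel time → 8:35 AM UTC (Aug 29).
Anvik Crossing is UTC+8:45, so local arrival = 8:35 AM + 8:45 = 5:20 PM on Aug 29.

5:20 PM on August 29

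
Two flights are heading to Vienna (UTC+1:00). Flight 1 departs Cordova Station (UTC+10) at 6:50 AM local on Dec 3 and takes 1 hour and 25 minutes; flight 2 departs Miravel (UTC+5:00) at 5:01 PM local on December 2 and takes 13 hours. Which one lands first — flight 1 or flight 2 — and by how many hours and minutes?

the first, by 2 hours 46 minutes

Flight 1 in UTC: 6:50 AM − 10:00 = 8:50 PM on Dec 2.
+1 hour and 25 minutes → arrive 10:15 PM UTC on Dec 2.
Flight 2 in UTC: 5:01 PM − 5:00 = 12:01 PM on Dec 2.
+13 hours → arrive 1:01 AM UTC on Dec 3.
Flight 1 lands earlier by 2 hours 46 minutes.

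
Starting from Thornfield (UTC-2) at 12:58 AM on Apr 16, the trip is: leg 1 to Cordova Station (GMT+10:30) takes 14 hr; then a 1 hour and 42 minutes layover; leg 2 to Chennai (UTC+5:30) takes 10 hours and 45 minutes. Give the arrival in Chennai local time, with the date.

Convert departure to UTC: 12:58 AM + 2:00 = 2:58 AM UTC on Apr 16.
Add 14 hours leg 1 → 4:58 PM UTC.
Add 1 hour 42 minutes layover in Cordova Station → 6:40 PM UTC.
Add 10 hours and 45 minutes leg 2 → 5:25 AM UTC (Apr 17).
Chennai is UTC+5:30, so local arrival = 5:25 AM + 5:30 = 10:55 AM on Apr 17.

10:55 AM on April 17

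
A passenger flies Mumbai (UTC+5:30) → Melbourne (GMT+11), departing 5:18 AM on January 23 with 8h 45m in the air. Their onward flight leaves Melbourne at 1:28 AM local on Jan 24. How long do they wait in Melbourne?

5 hours 55 minutes

Convert departure to UTC: 5:18 AM − 5:30 = 11:48 PM UTC on Jan 22.
Add 8 hours and 45 minutes flight time → 8:33 AM UTC (Jan 23).
Melbourne is UTC+11:00, so local arrival = 8:33 AM + 11:00 = 7:33 PM on Jan 23.
Layover = 1:28 AM − 7:33 PM (+1 day) = 5 hours 55 minutes.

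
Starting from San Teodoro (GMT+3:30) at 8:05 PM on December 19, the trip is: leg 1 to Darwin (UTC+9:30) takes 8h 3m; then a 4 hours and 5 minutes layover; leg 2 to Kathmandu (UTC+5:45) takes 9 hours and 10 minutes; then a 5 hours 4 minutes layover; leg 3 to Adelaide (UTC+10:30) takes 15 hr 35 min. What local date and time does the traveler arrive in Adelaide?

9:02 PM on December 21

Convert departure to UTC: 8:05 PM − 3:30 = 4:35 PM UTC on Dec 19.
Add 8 hours and 3 minutes leg 1 → 12:38 AM UTC (Dec 20).
Add 4 hours and 5 minutes layover in Darwin → 4:43 AM UTC.
Add 9 hours 10 minutes leg 2 → 1:53 PM UTC.
Add 5 hours 4 minutes layover in Kathmandu → 6:57 PM UTC.
Add 15 hours 35 minutes leg 3 → 10:32 AM UTC (Dec 21).
Adelaide is UTC+10:30, so local arrival = 10:32 AM + 10:30 = 9:02 PM on Dec 21.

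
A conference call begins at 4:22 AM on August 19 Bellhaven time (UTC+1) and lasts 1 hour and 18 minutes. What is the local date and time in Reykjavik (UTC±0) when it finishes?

Reykjavik is 1:00 behind Bellhaven.
After 1 hour and 18 minutes it is 5:40 AM in Bellhaven.
Shift by the zone difference: 5:40 AM − 1:00 = 4:40 AM on Aug 19 in Reykjavik.

4:40 AM on August 19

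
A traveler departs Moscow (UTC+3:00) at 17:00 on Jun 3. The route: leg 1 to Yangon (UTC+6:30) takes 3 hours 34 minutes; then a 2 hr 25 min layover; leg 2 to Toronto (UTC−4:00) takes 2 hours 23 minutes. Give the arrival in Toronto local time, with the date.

18:22 on June 3

Convert departure to UTC: 17:00 − 3:00 = 14:00 UTC on Jun 3.
Add 3 hours and 34 minutes leg 1 → 17:34 UTC.
Add 2 hours and 25 minutes layover in Yangon → 19:59 UTC.
Add 2 hours 23 minutes leg 2 → 22:22 UTC.
Toronto is UTC−4:00, so local arrival = 22:22 − 4:00 = 18:22 on Jun 3.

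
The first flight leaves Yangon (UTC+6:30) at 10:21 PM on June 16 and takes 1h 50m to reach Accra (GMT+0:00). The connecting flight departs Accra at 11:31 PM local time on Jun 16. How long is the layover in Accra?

5 hours 50 minutes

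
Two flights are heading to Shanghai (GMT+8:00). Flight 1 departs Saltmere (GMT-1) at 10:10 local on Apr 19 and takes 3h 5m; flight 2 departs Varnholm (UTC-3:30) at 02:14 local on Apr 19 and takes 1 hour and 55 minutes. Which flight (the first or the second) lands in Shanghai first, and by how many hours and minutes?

Flight 1 in UTC: 10:10 + 1:00 = 11:10 on Apr 19.
+3 hours and 5 minutes → arrive 14:15 UTC on Apr 19.
Flight 2 in UTC: 02:14 + 3:30 = 05:44 on Apr 19.
+1 hour and 55 minutes → arrive 07:39 UTC on Apr 19.
Flight 2 lands earlier by 6 hours 36 minutes.

the second, by 6 hours 36 minutes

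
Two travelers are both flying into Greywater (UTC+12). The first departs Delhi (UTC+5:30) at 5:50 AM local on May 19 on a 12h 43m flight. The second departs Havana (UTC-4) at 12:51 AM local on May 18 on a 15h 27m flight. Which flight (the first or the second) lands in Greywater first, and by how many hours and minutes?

the second, by 16 hours 45 minutes

Flight 1 in UTC: 5:50 AM − 5:30 = 12:20 AM on May 19.
+12 hours and 43 minutes → arrive 1:03 PM UTC on May 19.
Flight 2 in UTC: 12:51 AM + 4:00 = 4:51 AM on May 18.
+15 hours and 27 minutes → arrive 8:18 PM UTC on May 18.
Flight 2 lands earlier by 16 hours 45 minutes.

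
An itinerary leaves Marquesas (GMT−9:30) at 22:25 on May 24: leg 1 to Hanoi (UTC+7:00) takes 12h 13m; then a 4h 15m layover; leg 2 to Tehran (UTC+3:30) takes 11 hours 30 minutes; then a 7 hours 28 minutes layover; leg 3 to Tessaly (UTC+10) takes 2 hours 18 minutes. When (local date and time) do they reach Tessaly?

07:39 on May 27

Convert departure to UTC: 22:25 + 9:30 = 07:55 UTC on May 25.
Add 12 hours 13 minutes leg 1 → 20:08 UTC.
Add 4 hours 15 minutes layover in Hanoi → 00:23 UTC (May 26).
Add 11 hours 30 minutes leg 2 → 11:53 UTC.
Add 7 hours 28 minutes layover in Tehran → 19:21 UTC.
Add 2 hours 18 minutes leg 3 → 21:39 UTC.
Tessaly is UTC+10:00, so local arrival = 21:39 + 10:00 = 07:39 on May 27.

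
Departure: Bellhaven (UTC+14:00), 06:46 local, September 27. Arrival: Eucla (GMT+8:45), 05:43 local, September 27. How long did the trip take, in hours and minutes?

Departure in UTC: 06:46 − 14:00 = 16:46 on Sep 26.
Arrival in UTC: 05:43 − 8:45 = 20:58 on Sep 26.
Elapsed = 20:58 − 16:46 = 4 hours 12 minutes.

4 hours 12 minutes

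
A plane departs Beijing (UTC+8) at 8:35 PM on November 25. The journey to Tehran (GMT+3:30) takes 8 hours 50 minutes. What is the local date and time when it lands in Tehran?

12:55 AM on November 26

Tehran is 4:30 behind Beijing.
After 8 hours 50 minutes it is 5:25 AM (Nov 26) in Beijing.
Shift by the zone difference: 5:25 AM − 4:30 = 12:55 AM on Nov 26 in Tehran.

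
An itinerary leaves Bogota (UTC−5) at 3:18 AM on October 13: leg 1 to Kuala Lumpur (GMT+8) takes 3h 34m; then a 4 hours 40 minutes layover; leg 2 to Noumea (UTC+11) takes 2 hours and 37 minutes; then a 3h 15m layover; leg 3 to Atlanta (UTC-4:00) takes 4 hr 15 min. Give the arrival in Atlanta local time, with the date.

Convert departure to UTC: 3:18 AM + 5:00 = 8:18 AM UTC on Oct 13.
Add 3 hours and 34 minutes leg 1 → 11:52 AM UTC.
Add 4 hours 40 minutes layover in Kuala Lumpur → 4:32 PM UTC.
Add 2 hours and 37 minutes leg 2 → 7:09 PM UTC.
Add 3 hours 15 minutes layover in Noumea → 10:24 PM UTC.
Add 4 hours and 15 minutes leg 3 → 2:39 AM UTC (Oct 14).
Atlanta is UTC−4:00, so local arrival = 2:39 AM − 4:00 = 10:39 PM on Oct 13.

10:39 PM on October 13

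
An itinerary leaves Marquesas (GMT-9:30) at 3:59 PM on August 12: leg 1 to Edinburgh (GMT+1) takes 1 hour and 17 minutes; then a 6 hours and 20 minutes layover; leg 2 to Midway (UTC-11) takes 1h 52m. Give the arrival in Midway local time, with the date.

11:58 PM on August 12

Convert departure to UTC: 3:59 PM + 9:30 = 1:29 AM UTC on Aug 13.
Add 1 hour 17 minutes leg 1 → 2:46 AM UTC.
Add 6 hours and 20 minutes layover in Edinburgh → 9:06 AM UTC.
Add 1 hour 52 minutes leg 2 → 10:58 AM UTC.
Midway is UTC−11:00, so local arrival = 10:58 AM − 11:00 = 11:58 PM on Aug 12.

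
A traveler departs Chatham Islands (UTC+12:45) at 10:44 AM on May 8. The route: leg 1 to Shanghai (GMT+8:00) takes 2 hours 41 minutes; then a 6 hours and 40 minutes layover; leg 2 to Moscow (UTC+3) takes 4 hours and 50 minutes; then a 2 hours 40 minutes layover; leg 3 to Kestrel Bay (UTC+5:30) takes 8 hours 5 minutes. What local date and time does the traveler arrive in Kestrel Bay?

Convert departure to UTC: 10:44 AM − 12:45 = 9:59 PM UTC on May 7.
Add 2 hours and 41 minutes leg 1 → 12:40 AM UTC (May 8).
Add 6 hours and 40 minutes layover in Shanghai → 7:20 AM UTC.
Add 4 hours and 50 minutes leg 2 → 12:10 PM UTC.
Add 2 hours and 40 minutes layover in Moscow → 2:50 PM UTC.
Add 8 hours and 5 minutes leg 3 → 10:55 PM UTC.
Kestrel Bay is UTC+5:30, so local arrival = 10:55 PM + 5:30 = 4:25 AM on May 9.

4:25 AM on May 9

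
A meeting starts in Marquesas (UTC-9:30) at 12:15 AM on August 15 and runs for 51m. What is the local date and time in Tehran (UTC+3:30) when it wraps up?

2:06 PM on August 15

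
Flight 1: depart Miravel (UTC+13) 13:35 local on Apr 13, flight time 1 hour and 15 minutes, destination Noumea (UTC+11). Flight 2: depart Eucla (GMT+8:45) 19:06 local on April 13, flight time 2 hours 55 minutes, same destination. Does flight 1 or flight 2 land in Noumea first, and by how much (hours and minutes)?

the first, by 11 hours 26 minutes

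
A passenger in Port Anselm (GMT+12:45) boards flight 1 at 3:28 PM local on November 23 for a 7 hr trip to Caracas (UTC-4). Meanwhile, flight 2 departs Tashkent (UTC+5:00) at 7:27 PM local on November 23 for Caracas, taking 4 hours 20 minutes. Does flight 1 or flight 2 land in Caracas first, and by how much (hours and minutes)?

Flight 1 in UTC: 3:28 PM − 12:45 = 2:43 AM on Nov 23.
+7 hours → arrive 9:43 AM UTC on Nov 23.
Flight 2 in UTC: 7:27 PM − 5:00 = 2:27 PM on Nov 23.
+4 hours 20 minutes → arrive 6:47 PM UTC on Nov 23.
Flight 1 lands earlier by 9 hours 4 minutes.

the first, by 9 hours 4 minutes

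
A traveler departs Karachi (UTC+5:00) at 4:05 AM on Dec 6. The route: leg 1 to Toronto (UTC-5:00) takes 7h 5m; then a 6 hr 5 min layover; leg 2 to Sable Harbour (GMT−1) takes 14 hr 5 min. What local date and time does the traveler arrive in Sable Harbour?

1:20 AM on Dec 7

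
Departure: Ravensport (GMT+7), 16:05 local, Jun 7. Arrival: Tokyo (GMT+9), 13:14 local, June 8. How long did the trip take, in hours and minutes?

Tokyo is 2:00 ahead of Ravensport.
Clock-face elapsed time (ignoring zones) is 21 hours 9 minutes.
Actual elapsed = 21 hours 9 minutes − 2:00 = 19 hours 9 minutes.

19 hours 9 minutes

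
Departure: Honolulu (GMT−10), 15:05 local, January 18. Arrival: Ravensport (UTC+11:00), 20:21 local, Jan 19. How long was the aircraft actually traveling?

Departure in UTC: 15:05 + 10:00 = 01:05 on Jan 19.
Arrival in UTC: 20:21 − 11:00 = 09:21 on Jan 19.
Elapsed = 09:21 − 01:05 = 8 hours 16 minutes.

8 hours 16 minutes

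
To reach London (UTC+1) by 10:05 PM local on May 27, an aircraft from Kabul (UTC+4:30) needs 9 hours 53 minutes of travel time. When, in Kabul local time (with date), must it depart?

Target arrival in UTC: 10:05 PM − 1:00 = 9:05 PM on May 27.
Subtract 9 hours and 53 minutes → departure 11:12 AM UTC on May 27.
Kabul is UTC+4:30: 11:12 AM + 4:30 = 3:42 PM on May 27.

3:42 PM on May 27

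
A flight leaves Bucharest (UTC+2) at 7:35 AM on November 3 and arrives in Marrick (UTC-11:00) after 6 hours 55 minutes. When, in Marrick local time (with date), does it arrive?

1:30 AM on November 3

Marrick is 13:00 behind Bucharest.
After 6 hours and 55 minutes it is 2:30 PM in Bucharest.
Shift by the zone difference: 2:30 PM − 13:00 = 1:30 AM on Nov 3 in Marrick.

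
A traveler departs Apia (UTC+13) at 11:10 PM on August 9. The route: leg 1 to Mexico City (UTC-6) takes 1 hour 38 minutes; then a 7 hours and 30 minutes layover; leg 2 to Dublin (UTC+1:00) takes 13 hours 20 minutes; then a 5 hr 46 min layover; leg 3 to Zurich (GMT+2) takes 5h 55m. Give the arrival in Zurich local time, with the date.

10:19 PM on August 10

Convert departure to UTC: 11:10 PM − 13:00 = 10:10 AM UTC on Aug 9.
Add 1 hour and 38 minutes leg 1 → 11:48 AM UTC.
Add 7 hours and 30 minutes layover in Mexico City → 7:18 PM UTC.
Add 13 hours 20 minutes leg 2 → 8:38 AM UTC (Aug 10).
Add 5 hours 46 minutes layover in Dublin → 2:24 PM UTC.
Add 5 hours and 55 minutes leg 3 → 8:19 PM UTC.
Zurich is UTC+2:00, so local arrival = 8:19 PM + 2:00 = 10:19 PM on Aug 10.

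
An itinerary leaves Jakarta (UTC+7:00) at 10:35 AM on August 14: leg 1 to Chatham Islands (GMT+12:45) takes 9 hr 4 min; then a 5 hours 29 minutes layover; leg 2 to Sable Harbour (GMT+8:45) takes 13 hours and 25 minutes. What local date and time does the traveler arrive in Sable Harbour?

4:18 PM on August 15

Convert departure to UTC: 10:35 AM − 7:00 = 3:35 AM UTC on Aug 14.
Add 9 hours 4 minutes leg 1 → 12:39 PM UTC.
Add 5 hours and 29 minutes layover in Chatham Islands → 6:08 PM UTC.
Add 13 hours and 25 minutes leg 2 → 7:33 AM UTC (Aug 15).
Sable Harbour is UTC+8:45, so local arrival = 7:33 AM + 8:45 = 4:18 PM on Aug 15.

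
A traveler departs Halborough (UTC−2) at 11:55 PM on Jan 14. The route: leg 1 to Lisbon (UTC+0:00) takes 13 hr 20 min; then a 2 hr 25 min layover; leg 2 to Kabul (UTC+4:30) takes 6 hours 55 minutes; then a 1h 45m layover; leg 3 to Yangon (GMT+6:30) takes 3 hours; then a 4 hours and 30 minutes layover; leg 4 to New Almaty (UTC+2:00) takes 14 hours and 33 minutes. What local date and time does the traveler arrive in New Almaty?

Convert departure to UTC: 11:55 PM + 2:00 = 1:55 AM UTC on Jan 15.
Add 13 hours and 20 minutes leg 1 → 3:15 PM UTC.
Add 2 hours 25 minutes layover in Lisbon → 5:40 PM UTC.
Add 6 hours 55 minutes leg 2 → 12:35 AM UTC (Jan 16).
Add 1 hour and 45 minutes layover in Kabul → 2:20 AM UTC.
Add 3 hours leg 3 → 5:20 AM UTC.
Add 4 hours and 30 minutes layover in Yangon → 9:50 AM UTC.
Add 14 hours 33 minutes leg 4 → 12:23 AM UTC (Jan 17).
New Almaty is UTC+2:00, so local arrival = 12:23 AM + 2:00 = 2:23 AM on Jan 17.

2:23 AM on Jan 17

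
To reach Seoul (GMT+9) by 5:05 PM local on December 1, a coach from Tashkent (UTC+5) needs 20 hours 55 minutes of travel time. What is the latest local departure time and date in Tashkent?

4:10 PM on November 30

Target arrival in UTC: 5:05 PM − 9:00 = 8:05 AM on Dec 1.
Subtract 20 hours 55 minutes → departure 11:10 AM UTC on Nov 30.
Tashkent is UTC+5:00: 11:10 AM + 5:00 = 4:10 PM on Nov 30.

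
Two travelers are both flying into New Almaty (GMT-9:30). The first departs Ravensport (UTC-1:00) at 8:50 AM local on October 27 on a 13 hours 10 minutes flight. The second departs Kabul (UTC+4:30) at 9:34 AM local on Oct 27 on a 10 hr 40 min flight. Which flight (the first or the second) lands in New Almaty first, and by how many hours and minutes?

Flight 1 in UTC: 8:50 AM + 1:00 = 9:50 AM on Oct 27.
+13 hours 10 minutes → arrive 11:00 PM UTC on Oct 27.
Flight 2 in UTC: 9:34 AM − 4:30 = 5:04 AM on Oct 27.
+10 hours and 40 minutes → arrive 3:44 PM UTC on Oct 27.
Flight 2 lands earlier by 7 hours 16 minutes.

the second, by 7 hours 16 minutes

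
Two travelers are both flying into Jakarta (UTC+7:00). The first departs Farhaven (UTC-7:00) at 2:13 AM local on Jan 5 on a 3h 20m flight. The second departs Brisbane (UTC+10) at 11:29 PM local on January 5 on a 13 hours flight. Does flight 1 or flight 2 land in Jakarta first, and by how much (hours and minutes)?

the first, by 13 hours 56 minutes

Flight 1 in UTC: 2:13 AM + 7:00 = 9:13 AM on Jan 5.
+3 hours 20 minutes → arrive 12:33 PM UTC on Jan 5.
Flight 2 in UTC: 11:29 PM − 10:00 = 1:29 PM on Jan 5.
+13 hours → arrive 2:29 AM UTC on Jan 6.
Flight 1 lands earlier by 13 hours 56 minutes.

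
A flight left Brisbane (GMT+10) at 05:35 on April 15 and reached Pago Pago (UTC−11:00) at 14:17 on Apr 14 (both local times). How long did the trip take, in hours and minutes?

5 hours 42 minutes

Departure in UTC: 05:35 − 10:00 = 19:35 on Apr 14.
Arrival in UTC: 14:17 + 11:00 = 01:17 on Apr 15.
Elapsed = 01:17 − 19:35 (+1 day) = 5 hours 42 minutes.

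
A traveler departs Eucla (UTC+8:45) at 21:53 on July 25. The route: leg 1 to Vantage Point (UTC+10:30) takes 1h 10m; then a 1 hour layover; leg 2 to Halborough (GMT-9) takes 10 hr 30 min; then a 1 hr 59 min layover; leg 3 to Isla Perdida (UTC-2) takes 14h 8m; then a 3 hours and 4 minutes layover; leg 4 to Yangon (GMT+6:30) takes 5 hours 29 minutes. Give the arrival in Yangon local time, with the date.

08:58 on July 27

Convert departure to UTC: 21:53 − 8:45 = 13:08 UTC on Jul 25.
Add 1 hour and 10 minutes leg 1 → 14:18 UTC.
Add 1 hour layover in Vantage Point → 15:18 UTC.
Add 10 hours 30 minutes leg 2 → 01:48 UTC (Jul 26).
Add 1 hour 59 minutes layover in Halborough → 03:47 UTC.
Add 14 hours and 8 minutes leg 3 → 17:55 UTC.
Add 3 hours and 4 minutes layover in Isla Perdida → 20:59 UTC.
Add 5 hours and 29 minutes leg 4 → 02:28 UTC (Jul 27).
Yangon is UTC+6:30, so local arrival = 02:28 + 6:30 = 08:58 on Jul 27.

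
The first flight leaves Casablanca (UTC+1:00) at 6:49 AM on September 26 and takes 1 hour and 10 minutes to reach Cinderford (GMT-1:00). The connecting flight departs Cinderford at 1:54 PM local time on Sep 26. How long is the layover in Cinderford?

7 hours 55 minutes

Convert departure to UTC: 6:49 AM − 1:00 = 5:49 AM UTC on Sep 26.
Add 1 hour and 10 minutes flight time → 6:59 AM UTC.
Cinderford is UTC−1:00, so local arrival = 6:59 AM − 1:00 = 5:59 AM on Sep 26.
Layover = 1:54 PM − 5:59 AM = 7 hours 55 minutes.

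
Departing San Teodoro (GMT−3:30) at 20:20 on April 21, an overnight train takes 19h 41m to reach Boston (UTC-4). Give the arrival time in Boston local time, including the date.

15:31 on Apr 22

Convert departure to UTC: 20:20 + 3:30 = 23:50 UTC on Apr 21.
Add 19 hours 41 minutes travel time → 19:31 UTC (Apr 22).
Boston is UTC−4:00, so local arrival = 19:31 − 4:00 = 15:31 on Apr 22.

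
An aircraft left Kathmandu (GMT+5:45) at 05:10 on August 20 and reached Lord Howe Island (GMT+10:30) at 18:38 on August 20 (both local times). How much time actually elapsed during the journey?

8 hours 43 minutes

Departure in UTC: 05:10 − 5:45 = 23:25 on Aug 19.
Arrival in UTC: 18:38 − 10:30 = 08:08 on Aug 20.
Elapsed = 08:08 − 23:25 (+1 day) = 8 hours 43 minutes.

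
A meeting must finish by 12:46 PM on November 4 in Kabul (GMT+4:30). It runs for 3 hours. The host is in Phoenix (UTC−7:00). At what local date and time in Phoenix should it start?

10:16 PM on Nov 3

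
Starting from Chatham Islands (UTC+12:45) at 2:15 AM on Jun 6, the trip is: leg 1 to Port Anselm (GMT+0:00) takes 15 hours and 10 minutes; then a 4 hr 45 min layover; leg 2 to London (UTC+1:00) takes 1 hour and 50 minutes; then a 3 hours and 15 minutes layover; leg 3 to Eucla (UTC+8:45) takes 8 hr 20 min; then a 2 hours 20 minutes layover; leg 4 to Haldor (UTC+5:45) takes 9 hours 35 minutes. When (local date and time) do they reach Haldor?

Convert departure to UTC: 2:15 AM − 12:45 = 1:30 PM UTC on Jun 5.
Add 15 hours and 10 minutes leg 1 → 4:40 AM UTC (Jun 6).
Add 4 hours and 45 minutes layover in Port Anselm → 9:25 AM UTC.
Add 1 hour and 50 minutes leg 2 → 11:15 AM UTC.
Add 3 hours and 15 minutes layover in London → 2:30 PM UTC.
Add 8 hours and 20 minutes leg 3 → 10:50 PM UTC.
Add 2 hours and 20 minutes layover in Eucla → 1:10 AM UTC (Jun 7).
Add 9 hours 35 minutes leg 4 → 10:45 AM UTC.
Haldor is UTC+5:45, so local arrival = 10:45 AM + 5:45 = 4:30 PM on Jun 7.

4:30 PM on Jun 7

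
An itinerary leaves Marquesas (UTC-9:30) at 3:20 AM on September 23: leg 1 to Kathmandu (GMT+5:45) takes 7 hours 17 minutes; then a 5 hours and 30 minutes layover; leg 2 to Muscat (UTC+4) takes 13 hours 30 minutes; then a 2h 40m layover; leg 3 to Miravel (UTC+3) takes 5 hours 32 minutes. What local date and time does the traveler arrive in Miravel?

Convert departure to UTC: 3:20 AM + 9:30 = 12:50 PM UTC on Sep 23.
Add 7 hours and 17 minutes leg 1 → 8:07 PM UTC.
Add 5 hours and 30 minutes layover in Kathmandu → 1:37 AM UTC (Sep 24).
Add 13 hours and 30 minutes leg 2 → 3:07 PM UTC.
Add 2 hours and 40 minutes layover in Muscat → 5:47 PM UTC.
Add 5 hours and 32 minutes leg 3 → 11:19 PM UTC.
Miravel is UTC+3:00, so local arrival = 11:19 PM + 3:00 = 2:19 AM on Sep 25.

2:19 AM on September 25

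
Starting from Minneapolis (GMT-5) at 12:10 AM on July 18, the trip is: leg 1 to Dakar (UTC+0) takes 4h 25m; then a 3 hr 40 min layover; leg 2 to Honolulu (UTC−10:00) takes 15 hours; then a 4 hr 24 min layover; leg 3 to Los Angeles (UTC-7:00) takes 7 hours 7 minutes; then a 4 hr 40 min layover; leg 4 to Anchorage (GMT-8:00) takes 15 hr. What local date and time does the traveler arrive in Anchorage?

3:26 AM on Jul 20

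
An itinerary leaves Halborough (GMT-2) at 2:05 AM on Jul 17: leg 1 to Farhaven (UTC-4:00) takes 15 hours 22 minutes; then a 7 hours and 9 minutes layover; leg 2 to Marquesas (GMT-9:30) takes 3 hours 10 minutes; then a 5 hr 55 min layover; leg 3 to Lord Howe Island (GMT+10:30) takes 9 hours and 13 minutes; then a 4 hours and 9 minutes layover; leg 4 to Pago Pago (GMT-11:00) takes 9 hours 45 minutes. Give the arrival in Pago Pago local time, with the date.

Convert departure to UTC: 2:05 AM + 2:00 = 4:05 AM UTC on Jul 17.
Add 15 hours and 22 minutes leg 1 → 7:27 PM UTC.
Add 7 hours 9 minutes layover in Farhaven → 2:36 AM UTC (Jul 18).
Add 3 hours 10 minutes leg 2 → 5:46 AM UTC.
Add 5 hours 55 minutes layover in Marquesas → 11:41 AM UTC.
Add 9 hours 13 minutes leg 3 → 8:54 PM UTC.
Add 4 hours and 9 minutes layover in Lord Howe Island → 1:03 AM UTC (Jul 19).
Add 9 hours and 45 minutes leg 4 → 10:48 AM UTC.
Pago Pago is UTC−11:00, so local arrival = 10:48 AM − 11:00 = 11:48 PM on Jul 18.

11:48 PM on July 18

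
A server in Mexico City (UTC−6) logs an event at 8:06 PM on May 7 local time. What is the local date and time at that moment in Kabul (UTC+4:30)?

In UTC: 8:06 PM + 6:00 = 2:06 AM on May 8.
Kabul is UTC+4:30: 2:06 AM + 4:30 = 6:36 AM on May 8.

6:36 AM on May 8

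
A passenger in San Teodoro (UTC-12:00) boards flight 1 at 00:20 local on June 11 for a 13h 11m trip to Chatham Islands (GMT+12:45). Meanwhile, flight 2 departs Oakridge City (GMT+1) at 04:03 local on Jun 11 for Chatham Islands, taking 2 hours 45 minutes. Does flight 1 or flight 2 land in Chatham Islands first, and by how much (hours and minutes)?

the second, by 19 hours 43 minutes

Flight 1 in UTC: 00:20 + 12:00 = 12:20 on Jun 11.
+13 hours and 11 minutes → arrive 01:31 UTC on Jun 12.
Flight 2 in UTC: 04:03 − 1:00 = 03:03 on Jun 11.
+2 hours and 45 minutes → arrive 05:48 UTC on Jun 11.
Flight 2 lands earlier by 19 hours 43 minutes.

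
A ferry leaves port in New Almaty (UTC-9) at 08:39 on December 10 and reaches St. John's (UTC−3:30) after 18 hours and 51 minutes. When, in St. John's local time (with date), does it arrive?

09:00 on Dec 11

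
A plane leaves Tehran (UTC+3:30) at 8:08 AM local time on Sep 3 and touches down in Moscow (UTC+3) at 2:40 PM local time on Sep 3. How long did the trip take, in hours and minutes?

Departure in UTC: 8:08 AM − 3:30 = 4:38 AM on Sep 3.
Arrival in UTC: 2:40 PM − 3:00 = 11:40 AM on Sep 3.
Elapsed = 11:40 AM − 4:38 AM = 7 hours 2 minutes.

7 hours 2 minutes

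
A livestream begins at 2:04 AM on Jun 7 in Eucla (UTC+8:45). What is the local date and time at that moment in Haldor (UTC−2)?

In UTC: 2:04 AM − 8:45 = 5:19 PM on Jun 6.
Haldor is UTC−2:00: 5:19 PM − 2:00 = 3:19 PM on Jun 6.

3:19 PM on June 6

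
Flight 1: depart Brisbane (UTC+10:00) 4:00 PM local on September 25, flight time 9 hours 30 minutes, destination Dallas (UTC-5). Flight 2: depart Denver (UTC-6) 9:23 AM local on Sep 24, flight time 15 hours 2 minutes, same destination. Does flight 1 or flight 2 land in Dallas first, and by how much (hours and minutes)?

Flight 1 in UTC: 4:00 PM − 10:00 = 6:00 AM on Sep 25.
+9 hours and 30 minutes → arrive 3:30 PM UTC on Sep 25.
Flight 2 in UTC: 9:23 AM + 6:00 = 3:23 PM on Sep 24.
+15 hours 2 minutes → arrive 6:25 AM UTC on Sep 25.
Flight 2 lands earlier by 9 hours 5 minutes.

the second, by 9 hours 5 minutes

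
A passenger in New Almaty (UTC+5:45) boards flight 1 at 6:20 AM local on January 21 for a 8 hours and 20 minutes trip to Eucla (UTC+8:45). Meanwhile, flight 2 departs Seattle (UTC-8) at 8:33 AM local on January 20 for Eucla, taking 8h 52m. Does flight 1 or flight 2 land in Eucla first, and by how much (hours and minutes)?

Flight 1 in UTC: 6:20 AM − 5:45 = 12:35 AM on Jan 21.
+8 hours and 20 minutes → arrive 8:55 AM UTC on Jan 21.
Flight 2 in UTC: 8:33 AM + 8:00 = 4:33 PM on Jan 20.
+8 hours 52 minutes → arrive 1:25 AM UTC on Jan 21.
Flight 2 lands earlier by 7 hours 30 minutes.

the second, by 7 hours 30 minutes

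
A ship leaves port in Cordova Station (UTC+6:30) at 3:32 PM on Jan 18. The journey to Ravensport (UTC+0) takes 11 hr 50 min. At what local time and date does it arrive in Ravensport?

Convert departure to UTC: 3:32 PM − 6:30 = 9:02 AM UTC on Jan 18.
Add 11 hours and 50 minutes travel time → 8:52 PM UTC.
Ravensport is UTC+0, so local arrival is the same: 8:52 PM on Jan 18.

8:52 PM on Jan 18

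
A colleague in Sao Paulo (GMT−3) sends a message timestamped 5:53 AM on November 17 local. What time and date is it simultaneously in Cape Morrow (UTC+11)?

Cape Morrow is 14:00 ahead of Sao Paulo.
Shift by the zone difference: 5:53 AM + 14:00 = 7:53 PM on Nov 17 in Cape Morrow.

7:53 PM on Nov 17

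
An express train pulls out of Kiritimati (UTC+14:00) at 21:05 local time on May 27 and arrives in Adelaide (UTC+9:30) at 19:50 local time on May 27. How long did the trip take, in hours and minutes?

3 hours 15 minutes

Adelaide is 4:30 behind Kiritimati.
Clock-face elapsed time (ignoring zones) is −1 hour 15 minutes.
Actual elapsed = −1 hour 15 minutes + 4:30 = 3 hours 15 minutes.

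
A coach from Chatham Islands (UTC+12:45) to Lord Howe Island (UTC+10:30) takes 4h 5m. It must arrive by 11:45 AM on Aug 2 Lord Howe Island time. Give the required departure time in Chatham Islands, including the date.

9:55 AM on August 2

Target arrival in UTC: 11:45 AM − 10:30 = 1:15 AM on Aug 2.
Subtract 4 hours and 5 minutes → departure 9:10 PM UTC on Aug 1.
Chatham Islands is UTC+12:45: 9:10 PM + 12:45 = 9:55 AM on Aug 2.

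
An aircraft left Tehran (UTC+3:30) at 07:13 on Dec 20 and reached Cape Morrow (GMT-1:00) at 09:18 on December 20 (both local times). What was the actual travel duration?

Departure in UTC: 07:13 − 3:30 = 03:43 on Dec 20.
Arrival in UTC: 09:18 + 1:00 = 10:18 on Dec 20.
Elapsed = 10:18 − 03:43 = 6 hours 35 minutes.

6 hours 35 minutes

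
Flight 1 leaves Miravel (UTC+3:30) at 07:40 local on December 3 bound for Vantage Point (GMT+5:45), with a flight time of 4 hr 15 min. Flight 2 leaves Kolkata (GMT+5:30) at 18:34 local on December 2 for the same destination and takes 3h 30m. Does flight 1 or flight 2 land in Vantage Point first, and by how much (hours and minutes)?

the second, by 15 hours 51 minutes

Flight 1 in UTC: 07:40 − 3:30 = 04:10 on Dec 3.
+4 hours and 15 minutes → arrive 08:25 UTC on Dec 3.
Flight 2 in UTC: 18:34 − 5:30 = 13:04 on Dec 2.
+3 hours 30 minutes → arrive 16:34 UTC on Dec 2.
Flight 2 lands earlier by 15 hours 51 minutes.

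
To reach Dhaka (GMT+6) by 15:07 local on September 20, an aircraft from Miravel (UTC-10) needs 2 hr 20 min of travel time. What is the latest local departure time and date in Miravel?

Target arrival in UTC: 15:07 − 6:00 = 09:07 on Sep 20.
Subtract 2 hours and 20 minutes → departure 06:47 UTC on Sep 20.
Miravel is UTC−10:00: 06:47 − 10:00 = 20:47 on Sep 19.

20:47 on Sep 19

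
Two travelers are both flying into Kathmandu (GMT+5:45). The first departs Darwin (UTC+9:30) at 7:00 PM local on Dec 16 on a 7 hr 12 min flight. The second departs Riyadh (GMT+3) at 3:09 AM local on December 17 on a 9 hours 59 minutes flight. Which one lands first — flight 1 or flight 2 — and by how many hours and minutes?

the first, by 17 hours 26 minutes

Flight 1 in UTC: 7:00 PM − 9:30 = 9:30 AM on Dec 16.
+7 hours 12 minutes → arrive 4:42 PM UTC on Dec 16.
Flight 2 in UTC: 3:09 AM − 3:00 = 12:09 AM on Dec 17.
+9 hours 59 minutes → arrive 10:08 AM UTC on Dec 17.
Flight 1 lands earlier by 17 hours 26 minutes.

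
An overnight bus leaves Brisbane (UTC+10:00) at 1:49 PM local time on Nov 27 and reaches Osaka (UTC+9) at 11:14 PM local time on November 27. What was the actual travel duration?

Departure in UTC: 1:49 PM − 10:00 = 3:49 AM on Nov 27.
Arrival in UTC: 11:14 PM − 9:00 = 2:14 PM on Nov 27.
Elapsed = 2:14 PM − 3:49 AM = 10 hours 25 minutes.

10 hours 25 minutes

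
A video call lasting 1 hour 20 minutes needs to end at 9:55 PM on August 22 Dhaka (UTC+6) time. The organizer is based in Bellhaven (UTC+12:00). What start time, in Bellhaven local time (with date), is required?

Target end time in UTC: 9:55 PM − 6:00 = 3:55 PM on Aug 22.
Subtract 1 hour 20 minutes → start 2:35 PM UTC on Aug 22.
Bellhaven is UTC+12:00: 2:35 PM + 12:00 = 2:35 AM on Aug 23.

2:35 AM on August 23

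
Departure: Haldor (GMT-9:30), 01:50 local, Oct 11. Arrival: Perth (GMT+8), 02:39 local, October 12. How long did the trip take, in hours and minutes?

Perth is 17:30 ahead of Haldor.
Clock-face elapsed time (ignoring zones) is 24 hours 49 minutes.
Actual elapsed = 24 hours 49 minutes − 17:30 = 7 hours 19 minutes.

7 hours 19 minutes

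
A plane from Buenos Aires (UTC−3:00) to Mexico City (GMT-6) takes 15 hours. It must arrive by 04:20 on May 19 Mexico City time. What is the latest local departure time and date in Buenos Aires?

Target arrival in UTC: 04:20 + 6:00 = 10:20 on May 19.
Subtract 15 hours → departure 19:20 UTC on May 18.
Buenos Aires is UTC−3:00: 19:20 − 3:00 = 16:20 on May 18.

16:20 on May 18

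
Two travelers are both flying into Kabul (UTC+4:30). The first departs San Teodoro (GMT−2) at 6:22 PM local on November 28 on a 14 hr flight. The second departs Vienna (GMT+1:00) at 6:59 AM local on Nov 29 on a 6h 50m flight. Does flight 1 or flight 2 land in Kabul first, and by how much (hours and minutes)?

Flight 1 in UTC: 6:22 PM + 2:00 = 8:22 PM on Nov 28.
+14 hours → arrive 10:22 AM UTC on Nov 29.
Flight 2 in UTC: 6:59 AM − 1:00 = 5:59 AM on Nov 29.
+6 hours and 50 minutes → arrive 12:49 PM UTC on Nov 29.
Flight 1 lands earlier by 2 hours 27 minutes.

the first, by 2 hours 27 minutes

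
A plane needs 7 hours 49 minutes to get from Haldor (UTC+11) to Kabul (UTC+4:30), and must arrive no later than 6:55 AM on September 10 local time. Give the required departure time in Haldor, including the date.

5:36 AM on Sep 10

Target arrival in UTC: 6:55 AM − 4:30 = 2:25 AM on Sep 10.
Subtract 7 hours and 49 minutes → departure 6:36 PM UTC on Sep 9.
Haldor is UTC+11:00: 6:36 PM + 11:00 = 5:36 AM on Sep 10.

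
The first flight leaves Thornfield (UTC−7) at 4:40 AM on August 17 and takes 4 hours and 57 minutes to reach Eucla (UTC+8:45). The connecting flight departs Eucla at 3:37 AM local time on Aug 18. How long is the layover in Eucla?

2 hours 15 minutes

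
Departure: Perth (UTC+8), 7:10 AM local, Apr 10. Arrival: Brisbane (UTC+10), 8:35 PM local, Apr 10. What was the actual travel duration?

Departure in UTC: 7:10 AM − 8:00 = 11:10 PM on Apr 9.
Arrival in UTC: 8:35 PM − 10:00 = 10:35 AM on Apr 10.
Elapsed = 10:35 AM − 11:10 PM (+1 day) = 11 hours 25 minutes.

11 hours 25 minutes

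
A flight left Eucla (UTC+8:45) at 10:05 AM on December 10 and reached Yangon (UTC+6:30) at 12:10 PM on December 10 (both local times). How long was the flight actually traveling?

Yangon is 2:15 behind Eucla.
Clock-face elapsed time (ignoring zones) is 2 hours 5 minutes.
Actual elapsed = 2 hours 5 minutes + 2:15 = 4 hours 20 minutes.

4 hours 20 minutes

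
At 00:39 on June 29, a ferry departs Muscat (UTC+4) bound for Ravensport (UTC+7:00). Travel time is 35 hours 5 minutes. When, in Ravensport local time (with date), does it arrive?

14:44 on June 30

Convert departure to UTC: 00:39 − 4:00 = 20:39 UTC on Jun 28.
Add 35 hours and 5 minutes travel time → 07:44 UTC (Jun 30).
Ravensport is UTC+7:00, so local arrival = 07:44 + 7:00 = 14:44 on Jun 30.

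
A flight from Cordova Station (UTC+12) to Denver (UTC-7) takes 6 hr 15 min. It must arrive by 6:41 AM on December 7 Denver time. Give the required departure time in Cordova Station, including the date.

7:26 PM on December 7

Target arrival in UTC: 6:41 AM + 7:00 = 1:41 PM on Dec 7.
Subtract 6 hours 15 minutes → departure 7:26 AM UTC on Dec 7.
Cordova Station is UTC+12:00: 7:26 AM + 12:00 = 7:26 PM on Dec 7.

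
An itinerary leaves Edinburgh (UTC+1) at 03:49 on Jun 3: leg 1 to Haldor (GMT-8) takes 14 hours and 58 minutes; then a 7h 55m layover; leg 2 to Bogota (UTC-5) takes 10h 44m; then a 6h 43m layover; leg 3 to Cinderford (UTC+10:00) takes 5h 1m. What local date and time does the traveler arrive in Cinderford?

10:10 on Jun 5

Convert departure to UTC: 03:49 − 1:00 = 02:49 UTC on Jun 3.
Add 14 hours and 58 minutes leg 1 → 17:47 UTC.
Add 7 hours 55 minutes layover in Haldor → 01:42 UTC (Jun 4).
Add 10 hours 44 minutes leg 2 → 12:26 UTC.
Add 6 hours 43 minutes layover in Bogota → 19:09 UTC.
Add 5 hours and 1 minute leg 3 → 00:10 UTC (Jun 5).
Cinderford is UTC+10:00, so local arrival = 00:10 + 10:00 = 10:10 on Jun 5.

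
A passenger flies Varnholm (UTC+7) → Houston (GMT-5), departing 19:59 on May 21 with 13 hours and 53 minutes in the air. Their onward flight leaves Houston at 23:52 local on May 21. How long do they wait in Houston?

2 hours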